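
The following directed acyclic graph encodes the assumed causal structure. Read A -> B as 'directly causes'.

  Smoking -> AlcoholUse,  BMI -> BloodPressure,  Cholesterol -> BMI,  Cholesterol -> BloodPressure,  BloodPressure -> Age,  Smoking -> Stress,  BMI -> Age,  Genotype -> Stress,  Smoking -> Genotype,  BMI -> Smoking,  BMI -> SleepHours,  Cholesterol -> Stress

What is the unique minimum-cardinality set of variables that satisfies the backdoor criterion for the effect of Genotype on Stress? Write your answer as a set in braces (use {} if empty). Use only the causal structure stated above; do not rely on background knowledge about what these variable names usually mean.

Variables eligible for adjustment (non-descendants of Genotype, excluding Genotype and Stress): {Age, AlcoholUse, BMI, BloodPressure, Cholesterol, SleepHours, Smoking}.
Backdoor paths from Genotype to Stress:
  P1: Genotype <- Smoking <- BMI <- Cholesterol -> Stress
  P2: Genotype <- Smoking <- BMI -> BloodPressure <- Cholesterol -> Stress
  P3: Genotype <- Smoking <- BMI -> Age <- BloodPressure <- Cholesterol -> Stress
  P4: Genotype <- Smoking -> Stress
The empty set is not sufficient: P1 (Genotype <- Smoking <- BMI <- Cholesterol -> Stress) has no collider blocking it and no conditioned non-collider, so it is open.
Try {Smoking}:
  P1: blocked at chain node Smoking ∈ conditioning set.
  P2: blocked at chain node Smoking ∈ conditioning set.
  P3: blocked at chain node Smoking ∈ conditioning set.
  P4: blocked at fork node Smoking ∈ conditioning set.
{Smoking} contains no descendant of Genotype and blocks every backdoor path.
No other singleton works — e.g. {Cholesterol} leaves P4 open — so {Smoking} is the unique smallest valid adjustment set.

{Smoking}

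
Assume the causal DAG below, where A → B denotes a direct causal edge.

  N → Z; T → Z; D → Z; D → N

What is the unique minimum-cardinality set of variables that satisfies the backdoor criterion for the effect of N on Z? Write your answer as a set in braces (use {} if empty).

Variables eligible for adjustment (non-descendants of N, excluding N and Z): {D, T}.
Backdoor paths from N to Z:
  P1: N <- D -> Z
The empty set is not sufficient: P1 (N <- D -> Z) has no collider blocking it and no conditioned non-collider, so it is open.
Try {D}:
  P1: blocked at fork node D ∈ conditioning set.
{D} contains no descendant of N and blocks every backdoor path.
No other singleton works — e.g. {T} leaves P1 open — so {D} is the unique smallest valid adjustment set.

{D}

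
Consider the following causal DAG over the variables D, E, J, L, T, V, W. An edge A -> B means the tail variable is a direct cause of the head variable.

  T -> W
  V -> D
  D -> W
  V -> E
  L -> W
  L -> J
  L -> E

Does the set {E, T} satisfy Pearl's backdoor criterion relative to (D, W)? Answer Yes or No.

No

Backdoor paths from D to W (paths whose first edge points into D):
  P1: D <- V -> E <- L -> W
Condition 1 (no descendant of D in the set): holds — descendants of D are {W}; none are in {E, T}.
Condition 2 (every backdoor path blocked by {E, T}):
  P1: open — collider(s) E are conditioned on (or have a conditioned descendant) and no non-collider on the path is in the set.
{E, T} does not satisfy the backdoor criterion.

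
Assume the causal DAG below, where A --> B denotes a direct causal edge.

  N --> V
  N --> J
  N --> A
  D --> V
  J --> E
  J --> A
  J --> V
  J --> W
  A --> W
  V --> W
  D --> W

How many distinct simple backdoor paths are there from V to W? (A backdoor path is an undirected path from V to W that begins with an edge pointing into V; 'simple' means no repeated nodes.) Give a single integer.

A backdoor path from V to W is any simple undirected path whose first edge points into V (i.e. leaves V via a parent).
Parents of V: {D, J, N}.
Enumerating:
  P1: V <- N -> J -> A -> W
  P2: V <- N -> J -> W
  P3: V <- N -> A <- J -> W
  P4: V <- N -> A -> W
  P5: V <- D -> W
  P6: V <- J <- N -> A -> W
  P7: V <- J -> A -> W
  P8: V <- J -> W
That exhausts the simple backdoor paths. Count: 8.

8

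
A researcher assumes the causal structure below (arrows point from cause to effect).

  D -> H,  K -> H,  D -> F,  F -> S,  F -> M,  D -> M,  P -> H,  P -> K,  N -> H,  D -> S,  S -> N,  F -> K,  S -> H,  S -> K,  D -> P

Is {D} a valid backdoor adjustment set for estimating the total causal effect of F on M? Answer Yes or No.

Backdoor paths from F to M (paths whose first edge points into F):
  P1: F <- D -> M
Condition 1 (no descendant of F in the set): holds — descendants of F are {H, K, M, N, S}; none are in {D}.
Condition 2 (every backdoor path blocked by {D}):
  P1: blocked at fork node D ∈ conditioning set.
{D} satisfies the backdoor criterion.

Yes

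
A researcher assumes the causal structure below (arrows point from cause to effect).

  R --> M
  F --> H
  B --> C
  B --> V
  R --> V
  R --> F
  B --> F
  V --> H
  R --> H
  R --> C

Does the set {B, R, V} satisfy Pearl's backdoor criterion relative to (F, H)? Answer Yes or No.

Yes

Backdoor paths from F to H (paths whose first edge points into F):
  P1: F <- B -> V <- R -> H
  P2: F <- B -> V -> H
  P3: F <- B -> C <- R -> V -> H
  P4: F <- B -> C <- R -> H
  P5: F <- R -> V -> H
  P6: F <- R -> H
  P7: F <- R -> C <- B -> V -> H
Condition 1 (no descendant of F in the set): holds — descendants of F are {H}; none are in {B, R, V}.
Condition 2 (every backdoor path blocked by {B, R, V}):
  P1: blocked at fork node B ∈ conditioning set.
  P2: blocked at fork node B ∈ conditioning set.
  P3: blocked at fork node B ∈ conditioning set.
  P4: blocked at fork node B ∈ conditioning set.
  P5: blocked at fork node R ∈ conditioning set.
  P6: blocked at fork node R ∈ conditioning set.
  P7: blocked at fork node R ∈ conditioning set.
{B, R, V} satisfies the backdoor criterion.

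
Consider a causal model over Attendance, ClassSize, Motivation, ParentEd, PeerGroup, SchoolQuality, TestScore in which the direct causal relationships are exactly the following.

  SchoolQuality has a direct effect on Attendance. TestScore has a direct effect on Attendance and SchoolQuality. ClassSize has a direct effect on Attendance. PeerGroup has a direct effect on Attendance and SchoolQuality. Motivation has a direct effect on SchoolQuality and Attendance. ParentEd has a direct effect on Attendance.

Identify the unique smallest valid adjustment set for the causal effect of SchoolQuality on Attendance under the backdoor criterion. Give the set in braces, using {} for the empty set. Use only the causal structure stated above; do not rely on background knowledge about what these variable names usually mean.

{Motivation, PeerGroup, TestScore}

Variables eligible for adjustment (non-descendants of SchoolQuality, excluding SchoolQuality and Attendance): {ClassSize, Motivation, ParentEd, PeerGroup, TestScore}.
Backdoor paths from SchoolQuality to Attendance:
  P1: SchoolQuality <- TestScore -> Attendance
  P2: SchoolQuality <- PeerGroup -> Attendance
  P3: SchoolQuality <- Motivation -> Attendance
The empty set is not sufficient: P1 (SchoolQuality <- TestScore -> Attendance) has no collider blocking it and no conditioned non-collider, so it is open.
Try {Motivation, PeerGroup, TestScore}:
  P1: blocked at fork node TestScore ∈ conditioning set.
  P2: blocked at fork node PeerGroup ∈ conditioning set.
  P3: blocked at fork node Motivation ∈ conditioning set.
{Motivation, PeerGroup, TestScore} contains no descendant of SchoolQuality and blocks every backdoor path.
Every element of {Motivation, PeerGroup, TestScore} is needed (dropping Motivation leaves P3 open; dropping PeerGroup leaves P2 open; dropping TestScore leaves P1 open), so no proper subset is valid.
Among all size-3 subsets of the eligible variables, only {Motivation, PeerGroup, TestScore} blocks every backdoor path, so it is the unique smallest valid adjustment set.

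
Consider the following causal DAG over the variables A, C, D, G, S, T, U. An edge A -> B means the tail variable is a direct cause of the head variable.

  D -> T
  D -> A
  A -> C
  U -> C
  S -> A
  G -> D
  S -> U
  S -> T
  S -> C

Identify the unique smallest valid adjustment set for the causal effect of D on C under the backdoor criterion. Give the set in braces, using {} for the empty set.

{}

Variables eligible for adjustment (non-descendants of D, excluding D and C): {G, S, U}.
Backdoor paths from D to C:
  (none)
With no backdoor paths the empty set already satisfies the criterion, and it is trivially minimal.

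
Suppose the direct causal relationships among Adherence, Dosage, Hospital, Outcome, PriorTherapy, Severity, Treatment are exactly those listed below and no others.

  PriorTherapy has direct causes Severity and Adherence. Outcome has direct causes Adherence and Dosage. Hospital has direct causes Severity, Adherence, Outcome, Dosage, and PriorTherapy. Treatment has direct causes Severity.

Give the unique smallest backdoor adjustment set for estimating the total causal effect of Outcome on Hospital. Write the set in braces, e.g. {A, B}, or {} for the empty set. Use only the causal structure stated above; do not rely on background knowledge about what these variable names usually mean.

{Adherence, Dosage}

Variables eligible for adjustment (non-descendants of Outcome, excluding Outcome and Hospital): {Adherence, Dosage, PriorTherapy, Severity, Treatment}.
Backdoor paths from Outcome to Hospital:
  P1: Outcome <- Adherence -> PriorTherapy <- Severity -> Hospital
  P2: Outcome <- Adherence -> PriorTherapy -> Hospital
  P3: Outcome <- Adherence -> Hospital
  P4: Outcome <- Dosage -> Hospital
The empty set is not sufficient: P2 (Outcome <- Adherence -> PriorTherapy -> Hospital) has no collider blocking it and no conditioned non-collider, so it is open.
Try {Adherence, Dosage}:
  P1: blocked at fork node Adherence ∈ conditioning set.
  P2: blocked at fork node Adherence ∈ conditioning set.
  P3: blocked at fork node Adherence ∈ conditioning set.
  P4: blocked at fork node Dosage ∈ conditioning set.
{Adherence, Dosage} contains no descendant of Outcome and blocks every backdoor path.
Every element of {Adherence, Dosage} is needed (dropping Adherence leaves P2 open; dropping Dosage leaves P4 open), so no proper subset is valid.
Among all size-2 subsets of the eligible variables, only {Adherence, Dosage} blocks every backdoor path, so it is the unique smallest valid adjustment set.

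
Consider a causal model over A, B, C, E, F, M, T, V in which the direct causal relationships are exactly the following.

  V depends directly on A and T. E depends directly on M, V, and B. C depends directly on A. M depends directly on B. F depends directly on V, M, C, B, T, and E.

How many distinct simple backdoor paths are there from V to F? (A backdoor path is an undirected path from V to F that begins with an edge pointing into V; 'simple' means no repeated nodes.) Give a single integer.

A backdoor path from V to F is any simple undirected path whose first edge points into V (i.e. leaves V via a parent).
Parents of V: {A, T}.
Enumerating:
  P1: V <- T -> F
  P2: V <- A -> C -> F
That exhausts the simple backdoor paths. Count: 2.

2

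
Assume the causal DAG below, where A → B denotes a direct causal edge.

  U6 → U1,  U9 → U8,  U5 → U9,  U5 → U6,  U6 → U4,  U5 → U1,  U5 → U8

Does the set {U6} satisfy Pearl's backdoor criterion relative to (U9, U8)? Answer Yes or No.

No

Backdoor paths from U9 to U8 (paths whose first edge points into U9):
  P1: U9 <- U5 -> U8
Condition 1 (no descendant of U9 in the set): holds — descendants of U9 are {U8}; none are in {U6}.
Condition 2 (every backdoor path blocked by {U6}):
  P1: open — no interior node is in the conditioning set.
{U6} does not satisfy the backdoor criterion.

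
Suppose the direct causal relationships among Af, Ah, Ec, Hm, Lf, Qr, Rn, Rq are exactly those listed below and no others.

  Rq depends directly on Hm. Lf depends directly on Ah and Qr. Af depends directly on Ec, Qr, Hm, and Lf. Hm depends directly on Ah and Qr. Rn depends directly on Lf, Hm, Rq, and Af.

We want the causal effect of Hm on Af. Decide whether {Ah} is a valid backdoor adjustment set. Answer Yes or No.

No

Backdoor paths from Hm to Af (paths whose first edge points into Hm):
  P1: Hm <- Qr -> Lf -> Af
  P2: Hm <- Qr -> Lf -> Rn <- Af
  P3: Hm <- Qr -> Af
  P4: Hm <- Ah -> Lf <- Qr -> Af
  P5: Hm <- Ah -> Lf -> Af
  P6: Hm <- Ah -> Lf -> Rn <- Af
Condition 1 (no descendant of Hm in the set): holds — descendants of Hm are {Af, Rn, Rq}; none are in {Ah}.
Condition 2 (every backdoor path blocked by {Ah}):
  P1: open — no interior node is in the conditioning set.
  P2: blocked at collider Rn (neither it nor any descendant is in the conditioning set).
  P3: open — no interior node is in the conditioning set.
  P4: blocked at fork node Ah ∈ conditioning set.
  P5: blocked at fork node Ah ∈ conditioning set.
  P6: blocked at fork node Ah ∈ conditioning set.
{Ah} does not satisfy the backdoor criterion.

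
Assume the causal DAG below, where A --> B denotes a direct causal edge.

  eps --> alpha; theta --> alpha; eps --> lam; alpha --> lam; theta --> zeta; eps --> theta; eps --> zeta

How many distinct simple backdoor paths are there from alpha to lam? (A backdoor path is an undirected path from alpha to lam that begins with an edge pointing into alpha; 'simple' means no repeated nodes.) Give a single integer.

A backdoor path from alpha to lam is any simple undirected path whose first edge points into alpha (i.e. leaves alpha via a parent).
Parents of alpha: {eps, theta}.
Enumerating:
  P1: alpha <- eps -> lam
  P2: alpha <- theta <- eps -> lam
  P3: alpha <- theta -> zeta <- eps -> lam
That exhausts the simple backdoor paths. Count: 3.

3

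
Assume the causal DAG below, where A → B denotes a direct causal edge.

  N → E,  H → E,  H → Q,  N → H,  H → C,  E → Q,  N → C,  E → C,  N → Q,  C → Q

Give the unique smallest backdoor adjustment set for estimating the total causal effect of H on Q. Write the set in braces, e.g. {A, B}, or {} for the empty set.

{N}

Variables eligible for adjustment (non-descendants of H, excluding H and Q): {N}.
Backdoor paths from H to Q:
  P1: H <- N -> E -> C -> Q
  P2: H <- N -> E -> Q
  P3: H <- N -> C <- E -> Q
  P4: H <- N -> C -> Q
  P5: H <- N -> Q
The empty set is not sufficient: P1 (H <- N -> E -> C -> Q) has no collider blocking it and no conditioned non-collider, so it is open.
Try {N}:
  P1: blocked at fork node N ∈ conditioning set.
  P2: blocked at fork node N ∈ conditioning set.
  P3: blocked at fork node N ∈ conditioning set.
  P4: blocked at fork node N ∈ conditioning set.
  P5: blocked at fork node N ∈ conditioning set.
{N} contains no descendant of H and blocks every backdoor path.
{N} is the unique smallest valid adjustment set.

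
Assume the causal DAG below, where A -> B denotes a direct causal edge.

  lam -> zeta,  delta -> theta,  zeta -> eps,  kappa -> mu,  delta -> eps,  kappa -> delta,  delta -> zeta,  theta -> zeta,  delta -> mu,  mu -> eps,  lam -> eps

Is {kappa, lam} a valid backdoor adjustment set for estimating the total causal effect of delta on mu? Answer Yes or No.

Backdoor paths from delta to mu (paths whose first edge points into delta):
  P1: delta <- kappa -> mu
Condition 1 (no descendant of delta in the set): holds — descendants of delta are {eps, mu, theta, zeta}; none are in {kappa, lam}.
Condition 2 (every backdoor path blocked by {kappa, lam}):
  P1: blocked at fork node kappa ∈ conditioning set.
{kappa, lam} satisfies the backdoor criterion.

Yes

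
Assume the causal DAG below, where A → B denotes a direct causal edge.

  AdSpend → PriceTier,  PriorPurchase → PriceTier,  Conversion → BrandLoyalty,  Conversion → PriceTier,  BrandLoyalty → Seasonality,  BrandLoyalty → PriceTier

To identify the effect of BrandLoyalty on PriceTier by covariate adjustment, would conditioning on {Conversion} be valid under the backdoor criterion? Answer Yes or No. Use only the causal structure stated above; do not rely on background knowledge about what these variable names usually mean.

Yes

Backdoor paths from BrandLoyalty to PriceTier (paths whose first edge points into BrandLoyalty):
  P1: BrandLoyalty <- Conversion -> PriceTier
Condition 1 (no descendant of BrandLoyalty in the set): holds — descendants of BrandLoyalty are {PriceTier, Seasonality}; none are in {Conversion}.
Condition 2 (every backdoor path blocked by {Conversion}):
  P1: blocked at fork node Conversion ∈ conditioning set.
{Conversion} satisfies the backdoor criterion.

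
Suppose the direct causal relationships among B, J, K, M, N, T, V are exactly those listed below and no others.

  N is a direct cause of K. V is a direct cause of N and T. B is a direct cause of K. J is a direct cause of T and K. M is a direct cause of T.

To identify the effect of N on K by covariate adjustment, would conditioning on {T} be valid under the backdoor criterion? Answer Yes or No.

Backdoor paths from N to K (paths whose first edge points into N):
  P1: N <- V -> T <- J -> K
Condition 1 (no descendant of N in the set): holds — descendants of N are {K}; none are in {T}.
Condition 2 (every backdoor path blocked by {T}):
  P1: open — collider(s) T are conditioned on (or have a conditioned descendant) and no non-collider on the path is in the set.
{T} does not satisfy the backdoor criterion.

No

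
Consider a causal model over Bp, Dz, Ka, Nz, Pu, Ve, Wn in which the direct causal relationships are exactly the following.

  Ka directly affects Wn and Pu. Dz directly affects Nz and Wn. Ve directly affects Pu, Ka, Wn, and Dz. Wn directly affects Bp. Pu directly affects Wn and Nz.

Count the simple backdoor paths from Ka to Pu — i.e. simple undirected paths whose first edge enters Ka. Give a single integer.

5

A backdoor path from Ka to Pu is any simple undirected path whose first edge points into Ka (i.e. leaves Ka via a parent).
Parents of Ka: {Ve}.
Enumerating:
  P1: Ka <- Ve -> Dz -> Nz <- Pu
  P2: Ka <- Ve -> Dz -> Wn <- Pu
  P3: Ka <- Ve -> Pu
  P4: Ka <- Ve -> Wn <- Dz -> Nz <- Pu
  P5: Ka <- Ve -> Wn <- Pu
That exhausts the simple backdoor paths. Count: 5.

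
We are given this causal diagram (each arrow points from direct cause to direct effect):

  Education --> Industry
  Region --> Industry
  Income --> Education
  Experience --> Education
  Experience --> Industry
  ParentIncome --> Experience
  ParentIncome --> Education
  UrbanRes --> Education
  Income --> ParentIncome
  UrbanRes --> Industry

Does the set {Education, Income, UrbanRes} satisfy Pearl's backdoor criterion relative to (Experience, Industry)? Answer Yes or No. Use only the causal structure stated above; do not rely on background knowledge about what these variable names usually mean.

No

Backdoor paths from Experience to Industry (paths whose first edge points into Experience):
  P1: Experience <- ParentIncome <- Income -> Education <- UrbanRes -> Industry
  P2: Experience <- ParentIncome <- Income -> Education -> Industry
  P3: Experience <- ParentIncome -> Education <- UrbanRes -> Industry
  P4: Experience <- ParentIncome -> Education -> Industry
Condition 1 (no descendant of Experience in the set): FAILS — Education is a descendant of Experience.
Condition 2 (every backdoor path blocked by {Education, Income, UrbanRes}):
  P1: blocked at fork node Income ∈ conditioning set.
  P2: blocked at fork node Income ∈ conditioning set.
  P3: blocked at fork node UrbanRes ∈ conditioning set.
  P4: blocked at chain node Education ∈ conditioning set.
{Education, Income, UrbanRes} does not satisfy the backdoor criterion.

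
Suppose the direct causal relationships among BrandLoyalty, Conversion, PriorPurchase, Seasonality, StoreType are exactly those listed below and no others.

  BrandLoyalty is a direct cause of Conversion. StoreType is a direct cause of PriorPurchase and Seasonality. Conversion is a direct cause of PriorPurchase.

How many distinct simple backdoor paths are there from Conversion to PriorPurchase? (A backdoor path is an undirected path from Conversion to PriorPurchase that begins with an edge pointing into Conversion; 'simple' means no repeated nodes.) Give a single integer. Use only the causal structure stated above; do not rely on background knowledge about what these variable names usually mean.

0

A backdoor path from Conversion to PriorPurchase is any simple undirected path whose first edge points into Conversion (i.e. leaves Conversion via a parent).
Parents of Conversion: {BrandLoyalty}.
No simple path from any parent of Conversion reaches PriorPurchase without revisiting Conversion, so there are no backdoor paths.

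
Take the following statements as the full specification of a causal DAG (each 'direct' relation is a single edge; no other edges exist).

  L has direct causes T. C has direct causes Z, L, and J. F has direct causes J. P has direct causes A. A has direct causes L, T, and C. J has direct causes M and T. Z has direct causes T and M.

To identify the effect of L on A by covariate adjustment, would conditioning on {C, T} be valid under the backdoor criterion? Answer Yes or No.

Backdoor paths from L to A (paths whose first edge points into L):
  P1: L <- T -> Z <- M -> J -> C -> A
  P2: L <- T -> Z -> C -> A
  P3: L <- T -> J <- M -> Z -> C -> A
  P4: L <- T -> J -> C -> A
  P5: L <- T -> A
Condition 1 (no descendant of L in the set): FAILS — C is a descendant of L.
Condition 2 (every backdoor path blocked by {C, T}):
  P1: blocked at fork node T ∈ conditioning set.
  P2: blocked at fork node T ∈ conditioning set.
  P3: blocked at fork node T ∈ conditioning set.
  P4: blocked at fork node T ∈ conditioning set.
  P5: blocked at fork node T ∈ conditioning set.
{C, T} does not satisfy the backdoor criterion.

No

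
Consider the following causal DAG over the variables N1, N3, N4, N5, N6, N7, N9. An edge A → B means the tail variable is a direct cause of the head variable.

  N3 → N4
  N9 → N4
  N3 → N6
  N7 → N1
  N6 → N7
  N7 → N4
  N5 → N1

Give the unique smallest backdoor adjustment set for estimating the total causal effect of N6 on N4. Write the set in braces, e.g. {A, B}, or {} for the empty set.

Variables eligible for adjustment (non-descendants of N6, excluding N6 and N4): {N3, N5, N9}.
Backdoor paths from N6 to N4:
  P1: N6 <- N3 -> N4
The empty set is not sufficient: P1 (N6 <- N3 -> N4) has no collider blocking it and no conditioned non-collider, so it is open.
Try {N3}:
  P1: blocked at fork node N3 ∈ conditioning set.
{N3} contains no descendant of N6 and blocks every backdoor path.
No other singleton works — e.g. {N5} leaves P1 open — so {N3} is the unique smallest valid adjustment set.

{N3}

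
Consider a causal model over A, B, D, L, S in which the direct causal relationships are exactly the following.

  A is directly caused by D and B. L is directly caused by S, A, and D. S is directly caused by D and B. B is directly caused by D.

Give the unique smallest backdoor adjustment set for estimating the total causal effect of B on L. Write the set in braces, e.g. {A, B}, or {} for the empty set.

Variables eligible for adjustment (non-descendants of B, excluding B and L): {D}.
Backdoor paths from B to L:
  P1: B <- D -> A -> L
  P2: B <- D -> S -> L
  P3: B <- D -> L
The empty set is not sufficient: P1 (B <- D -> A -> L) has no collider blocking it and no conditioned non-collider, so it is open.
Try {D}:
  P1: blocked at fork node D ∈ conditioning set.
  P2: blocked at fork node D ∈ conditioning set.
  P3: blocked at fork node D ∈ conditioning set.
{D} contains no descendant of B and blocks every backdoor path.
{D} is the unique smallest valid adjustment set.

{D}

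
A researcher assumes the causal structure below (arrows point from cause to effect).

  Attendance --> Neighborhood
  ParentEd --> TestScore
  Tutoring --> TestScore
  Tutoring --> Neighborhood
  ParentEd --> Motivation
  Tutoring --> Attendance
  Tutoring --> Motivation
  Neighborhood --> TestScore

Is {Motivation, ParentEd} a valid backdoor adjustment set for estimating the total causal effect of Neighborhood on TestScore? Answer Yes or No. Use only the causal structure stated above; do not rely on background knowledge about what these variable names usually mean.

Backdoor paths from Neighborhood to TestScore (paths whose first edge points into Neighborhood):
  P1: Neighborhood <- Tutoring -> Motivation <- ParentEd -> TestScore
  P2: Neighborhood <- Tutoring -> TestScore
  P3: Neighborhood <- Attendance <- Tutoring -> Motivation <- ParentEd -> TestScore
  P4: Neighborhood <- Attendance <- Tutoring -> TestScore
Condition 1 (no descendant of Neighborhood in the set): holds — descendants of Neighborhood are {TestScore}; none are in {Motivation, ParentEd}.
Condition 2 (every backdoor path blocked by {Motivation, ParentEd}):
  P1: blocked at fork node ParentEd ∈ conditioning set.
  P2: open — no interior node is in the conditioning set.
  P3: blocked at fork node ParentEd ∈ conditioning set.
  P4: open — no interior node is in the conditioning set.
{Motivation, ParentEd} does not satisfy the backdoor criterion.

No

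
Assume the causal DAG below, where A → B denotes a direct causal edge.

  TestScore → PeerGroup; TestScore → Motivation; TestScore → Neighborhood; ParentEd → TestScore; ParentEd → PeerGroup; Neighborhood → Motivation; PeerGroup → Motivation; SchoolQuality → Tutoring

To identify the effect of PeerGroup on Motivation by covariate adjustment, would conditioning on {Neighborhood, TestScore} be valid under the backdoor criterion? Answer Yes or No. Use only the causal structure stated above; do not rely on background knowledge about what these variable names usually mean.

Backdoor paths from PeerGroup to Motivation (paths whose first edge points into PeerGroup):
  P1: PeerGroup <- ParentEd -> TestScore -> Neighborhood -> Motivation
  P2: PeerGroup <- ParentEd -> TestScore -> Motivation
  P3: PeerGroup <- TestScore -> Neighborhood -> Motivation
  P4: PeerGroup <- TestScore -> Motivation
Condition 1 (no descendant of PeerGroup in the set): holds — descendants of PeerGroup are {Motivation}; none are in {Neighborhood, TestScore}.
Condition 2 (every backdoor path blocked by {Neighborhood, TestScore}):
  P1: blocked at chain node TestScore ∈ conditioning set.
  P2: blocked at chain node TestScore ∈ conditioning set.
  P3: blocked at fork node TestScore ∈ conditioning set.
  P4: blocked at fork node TestScore ∈ conditioning set.
{Neighborhood, TestScore} satisfies the backdoor criterion.

Yes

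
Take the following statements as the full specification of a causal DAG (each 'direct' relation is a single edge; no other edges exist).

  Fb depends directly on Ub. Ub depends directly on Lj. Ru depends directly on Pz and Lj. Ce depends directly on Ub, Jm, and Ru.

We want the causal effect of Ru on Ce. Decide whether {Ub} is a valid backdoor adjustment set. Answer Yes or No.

Yes

Backdoor paths from Ru to Ce (paths whose first edge points into Ru):
  P1: Ru <- Lj -> Ub -> Ce
Condition 1 (no descendant of Ru in the set): holds — descendants of Ru are {Ce}; none are in {Ub}.
Condition 2 (every backdoor path blocked by {Ub}):
  P1: blocked at chain node Ub ∈ conditioning set.
{Ub} satisfies the backdoor criterion.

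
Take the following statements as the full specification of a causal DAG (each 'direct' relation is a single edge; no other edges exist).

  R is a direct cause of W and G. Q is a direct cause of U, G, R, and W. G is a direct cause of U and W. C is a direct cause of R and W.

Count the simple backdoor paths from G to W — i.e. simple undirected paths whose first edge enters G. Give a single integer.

6

A backdoor path from G to W is any simple undirected path whose first edge points into G (i.e. leaves G via a parent).
Parents of G: {Q, R}.
Enumerating:
  P1: G <- Q -> R <- C -> W
  P2: G <- Q -> R -> W
  P3: G <- Q -> W
  P4: G <- R <- C -> W
  P5: G <- R <- Q -> W
  P6: G <- R -> W
That exhausts the simple backdoor paths. Count: 6.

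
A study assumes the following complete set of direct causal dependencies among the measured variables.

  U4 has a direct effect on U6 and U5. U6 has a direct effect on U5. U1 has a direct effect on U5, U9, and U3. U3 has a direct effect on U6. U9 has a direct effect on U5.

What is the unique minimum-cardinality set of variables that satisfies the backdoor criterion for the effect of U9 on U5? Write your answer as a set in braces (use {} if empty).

{U1}

Variables eligible for adjustment (non-descendants of U9, excluding U9 and U5): {U1, U3, U4, U6}.
Backdoor paths from U9 to U5:
  P1: U9 <- U1 -> U3 -> U6 <- U4 -> U5
  P2: U9 <- U1 -> U3 -> U6 -> U5
  P3: U9 <- U1 -> U5
The empty set is not sufficient: P2 (U9 <- U1 -> U3 -> U6 -> U5) has no collider blocking it and no conditioned non-collider, so it is open.
Try {U1}:
  P1: blocked at fork node U1 ∈ conditioning set.
  P2: blocked at fork node U1 ∈ conditioning set.
  P3: blocked at fork node U1 ∈ conditioning set.
{U1} contains no descendant of U9 and blocks every backdoor path.
No other singleton works — e.g. {U4} leaves P2 open — so {U1} is the unique smallest valid adjustment set.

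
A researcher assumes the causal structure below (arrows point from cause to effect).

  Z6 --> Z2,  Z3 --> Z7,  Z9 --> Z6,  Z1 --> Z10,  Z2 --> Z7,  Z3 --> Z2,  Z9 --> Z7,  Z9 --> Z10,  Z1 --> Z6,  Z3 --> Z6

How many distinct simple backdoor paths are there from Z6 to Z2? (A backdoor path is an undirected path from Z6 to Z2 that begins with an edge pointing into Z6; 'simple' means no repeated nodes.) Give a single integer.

A backdoor path from Z6 to Z2 is any simple undirected path whose first edge points into Z6 (i.e. leaves Z6 via a parent).
Parents of Z6: {Z1, Z3, Z9}.
Enumerating:
  P1: Z6 <- Z3 -> Z2
  P2: Z6 <- Z3 -> Z7 <- Z2
  P3: Z6 <- Z9 -> Z7 <- Z3 -> Z2
  P4: Z6 <- Z9 -> Z7 <- Z2
  P5: Z6 <- Z1 -> Z10 <- Z9 -> Z7 <- Z3 -> Z2
  P6: Z6 <- Z1 -> Z10 <- Z9 -> Z7 <- Z2
That exhausts the simple backdoor paths. Count: 6.

6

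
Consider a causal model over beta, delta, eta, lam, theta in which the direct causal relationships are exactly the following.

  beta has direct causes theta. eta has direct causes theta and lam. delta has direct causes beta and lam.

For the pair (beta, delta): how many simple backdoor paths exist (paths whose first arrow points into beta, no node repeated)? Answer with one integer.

A backdoor path from beta to delta is any simple undirected path whose first edge points into beta (i.e. leaves beta via a parent).
Parents of beta: {theta}.
Enumerating:
  P1: beta <- theta -> eta <- lam -> delta
That exhausts the simple backdoor paths. Count: 1.

1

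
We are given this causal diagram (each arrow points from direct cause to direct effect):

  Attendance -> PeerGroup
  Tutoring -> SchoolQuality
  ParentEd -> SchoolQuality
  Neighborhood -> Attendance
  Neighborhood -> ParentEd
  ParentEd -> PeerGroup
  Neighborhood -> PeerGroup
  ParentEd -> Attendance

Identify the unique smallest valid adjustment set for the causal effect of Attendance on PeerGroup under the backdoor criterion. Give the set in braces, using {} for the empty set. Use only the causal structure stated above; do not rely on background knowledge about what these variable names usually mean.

Variables eligible for adjustment (non-descendants of Attendance, excluding Attendance and PeerGroup): {Neighborhood, ParentEd, SchoolQuality, Tutoring}.
Backdoor paths from Attendance to PeerGroup:
  P1: Attendance <- Neighborhood -> ParentEd -> PeerGroup
  P2: Attendance <- Neighborhood -> PeerGroup
  P3: Attendance <- ParentEd <- Neighborhood -> PeerGroup
  P4: Attendance <- ParentEd -> PeerGroup
The empty set is not sufficient: P1 (Attendance <- Neighborhood -> ParentEd -> PeerGroup) has no collider blocking it and no conditioned non-collider, so it is open.
Try {Neighborhood, ParentEd}:
  P1: blocked at fork node Neighborhood ∈ conditioning set.
  P2: blocked at fork node Neighborhood ∈ conditioning set.
  P3: blocked at chain node ParentEd ∈ conditioning set.
  P4: blocked at fork node ParentEd ∈ conditioning set.
{Neighborhood, ParentEd} contains no descendant of Attendance and blocks every backdoor path.
Every element of {Neighborhood, ParentEd} is needed (dropping Neighborhood leaves P2 open; dropping ParentEd leaves P4 open), so no proper subset is valid.
Among all size-2 subsets of the eligible variables, only {Neighborhood, ParentEd} blocks every backdoor path, so it is the unique smallest valid adjustment set.

{Neighborhood, ParentEd}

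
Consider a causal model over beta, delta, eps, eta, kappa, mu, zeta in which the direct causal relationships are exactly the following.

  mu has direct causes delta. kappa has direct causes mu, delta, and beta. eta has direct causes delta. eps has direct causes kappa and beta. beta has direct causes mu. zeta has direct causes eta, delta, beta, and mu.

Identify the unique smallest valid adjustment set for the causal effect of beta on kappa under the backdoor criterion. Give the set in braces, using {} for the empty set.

Variables eligible for adjustment (non-descendants of beta, excluding beta and kappa): {delta, eta, mu}.
Backdoor paths from beta to kappa:
  P1: beta <- mu <- delta -> kappa
  P2: beta <- mu -> kappa
  P3: beta <- mu -> zeta <- delta -> kappa
  P4: beta <- mu -> zeta <- eta <- delta -> kappa
The empty set is not sufficient: P1 (beta <- mu <- delta -> kappa) has no collider blocking it and no conditioned non-collider, so it is open.
Try {mu}:
  P1: blocked at chain node mu ∈ conditioning set.
  P2: blocked at fork node mu ∈ conditioning set.
  P3: blocked at fork node mu ∈ conditioning set.
  P4: blocked at fork node mu ∈ conditioning set.
{mu} contains no descendant of beta and blocks every backdoor path.
No other singleton works — e.g. {delta} leaves P2 open — so {mu} is the unique smallest valid adjustment set.

{mu}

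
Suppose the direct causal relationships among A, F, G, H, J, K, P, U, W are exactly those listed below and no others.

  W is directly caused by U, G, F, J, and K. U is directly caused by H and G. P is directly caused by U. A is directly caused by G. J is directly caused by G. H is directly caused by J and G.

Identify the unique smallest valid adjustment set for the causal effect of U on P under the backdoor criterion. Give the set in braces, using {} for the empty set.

{}

Variables eligible for adjustment (non-descendants of U, excluding U and P): {A, F, G, H, J, K}.
Backdoor paths from U to P:
  (none)
With no backdoor paths the empty set already satisfies the criterion, and it is trivially minimal.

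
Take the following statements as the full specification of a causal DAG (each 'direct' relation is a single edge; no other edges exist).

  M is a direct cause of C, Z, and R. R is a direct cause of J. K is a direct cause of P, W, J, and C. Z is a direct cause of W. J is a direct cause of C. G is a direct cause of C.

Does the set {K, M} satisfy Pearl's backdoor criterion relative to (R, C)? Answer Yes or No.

Backdoor paths from R to C (paths whose first edge points into R):
  P1: R <- M -> Z -> W <- K -> J -> C
  P2: R <- M -> Z -> W <- K -> C
  P3: R <- M -> C
Condition 1 (no descendant of R in the set): holds — descendants of R are {C, J}; none are in {K, M}.
Condition 2 (every backdoor path blocked by {K, M}):
  P1: blocked at fork node M ∈ conditioning set.
  P2: blocked at fork node M ∈ conditioning set.
  P3: blocked at fork node M ∈ conditioning set.
{K, M} satisfies the backdoor criterion.

Yes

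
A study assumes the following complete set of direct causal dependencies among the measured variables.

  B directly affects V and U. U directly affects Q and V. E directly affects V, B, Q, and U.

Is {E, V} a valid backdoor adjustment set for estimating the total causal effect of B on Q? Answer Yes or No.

Backdoor paths from B to Q (paths whose first edge points into B):
  P1: B <- E -> U -> Q
  P2: B <- E -> V <- U -> Q
  P3: B <- E -> Q
Condition 1 (no descendant of B in the set): FAILS — V is a descendant of B.
Condition 2 (every backdoor path blocked by {E, V}):
  P1: blocked at fork node E ∈ conditioning set.
  P2: blocked at fork node E ∈ conditioning set.
  P3: blocked at fork node E ∈ conditioning set.
{E, V} does not satisfy the backdoor criterion.

No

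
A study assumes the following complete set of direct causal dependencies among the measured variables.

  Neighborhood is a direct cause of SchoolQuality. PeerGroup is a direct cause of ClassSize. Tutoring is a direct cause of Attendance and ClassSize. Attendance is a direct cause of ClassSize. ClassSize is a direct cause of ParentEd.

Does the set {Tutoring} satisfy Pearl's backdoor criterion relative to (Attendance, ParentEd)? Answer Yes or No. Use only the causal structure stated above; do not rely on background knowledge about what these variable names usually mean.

Yes

Backdoor paths from Attendance to ParentEd (paths whose first edge points into Attendance):
  P1: Attendance <- Tutoring -> ClassSize -> ParentEd
Condition 1 (no descendant of Attendance in the set): holds — descendants of Attendance are {ClassSize, ParentEd}; none are in {Tutoring}.
Condition 2 (every backdoor path blocked by {Tutoring}):
  P1: blocked at fork node Tutoring ∈ conditioning set.
{Tutoring} satisfies the backdoor criterion.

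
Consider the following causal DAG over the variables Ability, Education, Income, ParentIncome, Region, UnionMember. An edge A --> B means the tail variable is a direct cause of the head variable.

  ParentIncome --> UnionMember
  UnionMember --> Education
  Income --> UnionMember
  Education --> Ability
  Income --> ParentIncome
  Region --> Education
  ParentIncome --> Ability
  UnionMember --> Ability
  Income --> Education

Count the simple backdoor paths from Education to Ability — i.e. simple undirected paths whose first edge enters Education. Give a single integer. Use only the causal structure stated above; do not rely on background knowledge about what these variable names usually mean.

A backdoor path from Education to Ability is any simple undirected path whose first edge points into Education (i.e. leaves Education via a parent).
Parents of Education: {Income, Region, UnionMember}.
Enumerating:
  P1: Education <- Income -> ParentIncome -> UnionMember -> Ability
  P2: Education <- Income -> ParentIncome -> Ability
  P3: Education <- Income -> UnionMember <- ParentIncome -> Ability
  P4: Education <- Income -> UnionMember -> Ability
  P5: Education <- UnionMember <- Income -> ParentIncome -> Ability
  P6: Education <- UnionMember <- ParentIncome -> Ability
  P7: Education <- UnionMember -> Ability
That exhausts the simple backdoor paths. Count: 7.

7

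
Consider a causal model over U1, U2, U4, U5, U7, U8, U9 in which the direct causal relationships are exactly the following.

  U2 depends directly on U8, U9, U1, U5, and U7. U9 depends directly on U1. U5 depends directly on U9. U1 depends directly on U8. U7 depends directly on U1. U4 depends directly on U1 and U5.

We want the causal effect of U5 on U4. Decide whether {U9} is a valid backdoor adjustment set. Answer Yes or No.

Backdoor paths from U5 to U4 (paths whose first edge points into U5):
  P1: U5 <- U9 <- U1 -> U4
  P2: U5 <- U9 -> U2 <- U8 -> U1 -> U4
  P3: U5 <- U9 -> U2 <- U1 -> U4
  P4: U5 <- U9 -> U2 <- U7 <- U1 -> U4
Condition 1 (no descendant of U5 in the set): holds — descendants of U5 are {U2, U4}; none are in {U9}.
Condition 2 (every backdoor path blocked by {U9}):
  P1: blocked at chain node U9 ∈ conditioning set.
  P2: blocked at fork node U9 ∈ conditioning set.
  P3: blocked at fork node U9 ∈ conditioning set.
  P4: blocked at fork node U9 ∈ conditioning set.
{U9} satisfies the backdoor criterion.

Yes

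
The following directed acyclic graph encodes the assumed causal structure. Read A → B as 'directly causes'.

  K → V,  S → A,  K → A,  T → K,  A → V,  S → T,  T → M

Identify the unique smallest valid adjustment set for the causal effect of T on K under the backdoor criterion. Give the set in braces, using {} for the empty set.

{}

Variables eligible for adjustment (non-descendants of T, excluding T and K): {S}.
Backdoor paths from T to K:
  P1: T <- S -> A <- K
  P2: T <- S -> A -> V <- K
Each backdoor path contains an unconditioned collider, so every path is already blocked with the empty conditioning set:
  P1: blocked at collider A (neither it nor any descendant is in the conditioning set).
  P2: blocked at collider V (neither it nor any descendant is in the conditioning set).
The empty set is therefore the unique smallest valid set.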